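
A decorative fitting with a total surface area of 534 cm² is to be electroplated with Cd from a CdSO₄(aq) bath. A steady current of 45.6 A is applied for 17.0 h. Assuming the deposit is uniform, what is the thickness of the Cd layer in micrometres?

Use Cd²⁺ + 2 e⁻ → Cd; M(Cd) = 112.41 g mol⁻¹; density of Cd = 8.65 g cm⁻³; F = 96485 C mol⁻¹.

3520 μm

Q = I·t = 45.60 × 61200 = 2791000 C; n(e⁻) = 28.92 mol.
n(Cd) = n(e⁻)/2 = 14.46 mol, so m = 14.46 × 112.41 = 1626 g.
Volume = m/ρ = 1626 / 8.65 = 187.9 cm³.
Thickness = V/A = 187.9 / 534 = 0.352 cm = 3520 μm.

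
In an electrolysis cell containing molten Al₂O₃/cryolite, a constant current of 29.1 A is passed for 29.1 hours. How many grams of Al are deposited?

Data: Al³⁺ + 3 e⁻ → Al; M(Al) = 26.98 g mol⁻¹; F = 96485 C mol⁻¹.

Q = I·t = 29.10 A × 104760 s = 3049000 C.
n(e⁻) = Q/F = 3049000 / 96485 = 31.60 mol.
Al³⁺ + 3 e⁻ → Al, so n(Al) = n(e⁻)/3 = 10.53 mol.
m = n·M = 10.53 × 26.98 = 284 g.

284 g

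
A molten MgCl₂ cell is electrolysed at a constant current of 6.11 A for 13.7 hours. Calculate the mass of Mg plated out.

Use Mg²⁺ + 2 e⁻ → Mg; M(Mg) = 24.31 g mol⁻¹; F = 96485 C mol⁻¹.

38.0 g

Q = I·t = 6.110 A × 49320 s = 301300 C.
n(e⁻) = Q/F = 301300 / 96485 = 3.123 mol.
Mg²⁺ + 2 e⁻ → Mg, so n(Mg) = n(e⁻)/2 = 1.562 mol.
m = n·M = 1.562 × 24.31 = 38.0 g.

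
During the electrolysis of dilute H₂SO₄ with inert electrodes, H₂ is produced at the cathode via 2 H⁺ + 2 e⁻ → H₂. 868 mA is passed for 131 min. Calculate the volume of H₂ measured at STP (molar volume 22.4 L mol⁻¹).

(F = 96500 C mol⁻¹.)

0.792 L

Q = I·t = 0.8680 A × 7860.0 s = 6822 C.
n(e⁻) = Q/F = 6822 / 96500 = 0.07070 mol.
2 electrons are transferred per H₂ molecule, so n(H₂) = 0.07070 / 2 = 0.03535 mol.
V = n × V_m = 0.03535 × 22.4 = 0.792 L.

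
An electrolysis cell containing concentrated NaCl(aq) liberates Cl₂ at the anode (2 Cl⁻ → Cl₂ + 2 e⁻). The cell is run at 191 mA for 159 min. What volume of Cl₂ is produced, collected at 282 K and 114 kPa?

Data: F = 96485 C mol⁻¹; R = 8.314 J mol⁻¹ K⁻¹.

Q = I·t = 0.1910 A × 9540.0 s = 1822 C.
n(e⁻) = Q/F = 1822 / 96485 = 0.01889 mol.
2 electrons are transferred per Cl₂ molecule, so n(Cl₂) = 0.01889 / 2 = 0.009443 mol.
V = nRT/P = (0.009443 × 8.314 × 282) / (114 × 10³ Pa) = 1.94 × 10⁻⁴ m³ = 0.194 L.

0.194 L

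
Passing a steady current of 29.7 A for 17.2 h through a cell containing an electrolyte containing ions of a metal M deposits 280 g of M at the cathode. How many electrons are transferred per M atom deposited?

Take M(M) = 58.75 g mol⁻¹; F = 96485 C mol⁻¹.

4

Q = I·t = 29.70 A × 61920 s = 1839000 C, so n(e⁻) = 1839000/96485 = 19.06 mol.
n(M) deposited = 280 / 58.75 = 4.766 mol.
Electrons per atom = n(e⁻)/n(M) = 19.06 / 4.766 = 4.00 ≈ 4, so the ion is M⁴⁺.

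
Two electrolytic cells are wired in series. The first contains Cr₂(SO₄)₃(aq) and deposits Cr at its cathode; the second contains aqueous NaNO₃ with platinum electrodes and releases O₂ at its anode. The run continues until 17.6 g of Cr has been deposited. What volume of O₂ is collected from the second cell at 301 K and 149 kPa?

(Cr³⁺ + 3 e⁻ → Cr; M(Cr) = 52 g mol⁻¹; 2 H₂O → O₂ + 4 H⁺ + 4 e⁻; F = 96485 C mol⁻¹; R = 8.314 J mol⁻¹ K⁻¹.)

4.26 L

n(Cr) = 17.6 / 52 = 0.3385 mol, so n(e⁻) = 3 × 0.3385 = 1.015 mol.
The cells are in series, so the same 1.015 mol of electrons passes through the second cell.
2 H₂O → O₂ + 4 H⁺ + 4 e⁻ — 4 mol e⁻ per mol O₂, so n(O₂) = 1.015/4 = 0.2538 mol.
V = nRT/P = (0.2538 × 8.314 × 301) / (149 × 10³) = 0.00426 m³ = 4.26 L.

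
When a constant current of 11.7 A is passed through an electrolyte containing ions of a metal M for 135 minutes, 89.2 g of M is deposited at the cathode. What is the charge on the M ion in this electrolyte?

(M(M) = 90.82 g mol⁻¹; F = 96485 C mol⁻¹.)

Q = I·t = 11.70 A × 8100.0 s = 94770 C, so n(e⁻) = 94770/96485 = 0.9822 mol.
n(M) deposited = 89.2 / 90.82 = 0.9822 mol.
Electrons per atom = n(e⁻)/n(M) = 0.9822 / 0.9822 = 1.00 ≈ 1, so the ion is M⁺.

+1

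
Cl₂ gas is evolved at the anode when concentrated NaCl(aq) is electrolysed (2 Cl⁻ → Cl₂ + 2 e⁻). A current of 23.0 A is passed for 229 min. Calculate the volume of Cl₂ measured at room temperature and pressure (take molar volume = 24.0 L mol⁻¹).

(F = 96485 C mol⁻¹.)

39.3 L

Q = I·t = 23.00 A × 13740 s = 316000 C.
n(e⁻) = Q/F = 316000 / 96485 = 3.275 mol.
2 electrons are transferred per Cl₂ molecule, so n(Cl₂) = 3.275 / 2 = 1.638 mol.
V = n × V_m = 1.638 × 24.0 = 39.3 L.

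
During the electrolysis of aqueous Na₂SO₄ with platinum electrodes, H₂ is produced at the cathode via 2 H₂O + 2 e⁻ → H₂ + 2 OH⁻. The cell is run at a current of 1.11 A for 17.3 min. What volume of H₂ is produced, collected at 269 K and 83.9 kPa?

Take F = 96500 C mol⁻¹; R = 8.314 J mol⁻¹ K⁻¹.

Q = I·t = 1.110 A × 1038.0 s = 1152 C.
n(e⁻) = Q/F = 1152 / 96500 = 0.01194 mol.
2 electrons are transferred per H₂ molecule, so n(H₂) = 0.01194 / 2 = 0.005970 mol.
V = nRT/P = (0.005970 × 8.314 × 269) / (83.9 × 10³ Pa) = 1.59 × 10⁻⁴ m³ = 0.159 L.

0.159 L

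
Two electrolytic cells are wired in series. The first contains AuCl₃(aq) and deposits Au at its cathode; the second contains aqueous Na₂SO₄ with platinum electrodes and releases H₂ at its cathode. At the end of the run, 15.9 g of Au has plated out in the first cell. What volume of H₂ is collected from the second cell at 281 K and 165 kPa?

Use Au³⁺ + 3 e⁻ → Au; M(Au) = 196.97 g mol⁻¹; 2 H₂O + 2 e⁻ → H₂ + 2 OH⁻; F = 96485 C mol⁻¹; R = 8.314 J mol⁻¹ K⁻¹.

1.71 L

n(Au) = 15.9 / 196.97 = 0.08072 mol, so n(e⁻) = 3 × 0.08072 = 0.2422 mol.
The cells are in series, so the same 0.2422 mol of electrons passes through the second cell.
2 H₂O + 2 e⁻ → H₂ + 2 OH⁻ — 2 mol e⁻ per mol H₂, so n(H₂) = 0.2422/2 = 0.1211 mol.
V = nRT/P = (0.1211 × 8.314 × 281) / (165 × 10³) = 0.00171 m³ = 1.71 L.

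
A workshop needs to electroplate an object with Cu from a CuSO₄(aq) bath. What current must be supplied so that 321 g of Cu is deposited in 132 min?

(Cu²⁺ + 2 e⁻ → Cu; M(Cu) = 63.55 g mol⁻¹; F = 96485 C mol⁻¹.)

n(Cu) = 321 / 63.55 = 5.051 mol.
n(e⁻) = 2 × 5.051 = 10.10 mol.
Q = n(e⁻)·F = 10.10 × 96485 = 974700 C.
I = Q/t = 974700 / 7920.0 s = 123 A.

123 A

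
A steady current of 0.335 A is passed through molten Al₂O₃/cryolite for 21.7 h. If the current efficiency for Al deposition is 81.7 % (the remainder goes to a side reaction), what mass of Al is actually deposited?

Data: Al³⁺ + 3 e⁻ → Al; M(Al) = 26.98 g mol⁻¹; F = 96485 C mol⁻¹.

Q = I·t = 0.3350 × 78120 = 26170 C.
n(e⁻) = 26170/96485 = 0.2712 mol; theoretically n(Al) = 0.2712/3 = 0.09041 mol, m_theo = 2.439 g.
At 81.7 % efficiency, m_actual = 0.817 × 2.439 = 1.99 g.

1.99 g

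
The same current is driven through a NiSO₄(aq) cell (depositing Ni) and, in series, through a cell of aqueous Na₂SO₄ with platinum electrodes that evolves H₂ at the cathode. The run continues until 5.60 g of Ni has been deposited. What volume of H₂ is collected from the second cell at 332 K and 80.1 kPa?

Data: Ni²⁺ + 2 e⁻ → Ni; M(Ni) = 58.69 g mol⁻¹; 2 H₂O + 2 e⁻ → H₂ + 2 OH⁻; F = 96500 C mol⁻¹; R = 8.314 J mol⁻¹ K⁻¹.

3.29 L

n(Ni) = 5.60 / 58.69 = 0.09542 mol, so n(e⁻) = 2 × 0.09542 = 0.1908 mol.
The cells are in series, so the same 0.1908 mol of electrons passes through the second cell.
2 H₂O + 2 e⁻ → H₂ + 2 OH⁻ — 2 mol e⁻ per mol H₂, so n(H₂) = 0.1908/2 = 0.09542 mol.
V = nRT/P = (0.09542 × 8.314 × 332) / (80.1 × 10³) = 0.00329 m³ = 3.29 L.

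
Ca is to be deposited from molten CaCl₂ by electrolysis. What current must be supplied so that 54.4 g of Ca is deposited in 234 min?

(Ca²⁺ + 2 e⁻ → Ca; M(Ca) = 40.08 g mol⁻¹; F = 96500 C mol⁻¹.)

18.7 A

n(Ca) = 54.4 / 40.08 = 1.357 mol.
n(e⁻) = 2 × 1.357 = 2.715 mol.
Q = n(e⁻)·F = 2.715 × 96500 = 262000 C.
I = Q/t = 262000 / 14040 s = 18.7 A.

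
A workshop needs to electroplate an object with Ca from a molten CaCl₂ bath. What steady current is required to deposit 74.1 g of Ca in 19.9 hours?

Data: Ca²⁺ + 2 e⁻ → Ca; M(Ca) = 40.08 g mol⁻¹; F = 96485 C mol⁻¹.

4.98 A

n(Ca) = 74.1 / 40.08 = 1.849 mol.
n(e⁻) = 2 × 1.849 = 3.698 mol.
Q = n(e⁻)·F = 3.698 × 96485 = 356800 C.
I = Q/t = 356800 / 71640 s = 4.98 A.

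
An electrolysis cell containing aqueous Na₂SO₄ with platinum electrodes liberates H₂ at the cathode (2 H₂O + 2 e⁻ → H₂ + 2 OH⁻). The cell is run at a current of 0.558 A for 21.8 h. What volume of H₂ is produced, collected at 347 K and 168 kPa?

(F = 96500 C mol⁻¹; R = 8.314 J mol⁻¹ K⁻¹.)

3.90 L

Q = I·t = 0.5580 A × 78480 s = 43790 C.
n(e⁻) = Q/F = 43790 / 96500 = 0.4538 mol.
2 electrons are transferred per H₂ molecule, so n(H₂) = 0.4538 / 2 = 0.2269 mol.
V = nRT/P = (0.2269 × 8.314 × 347) / (168 × 10³ Pa) = 0.00390 m³ = 3.90 L.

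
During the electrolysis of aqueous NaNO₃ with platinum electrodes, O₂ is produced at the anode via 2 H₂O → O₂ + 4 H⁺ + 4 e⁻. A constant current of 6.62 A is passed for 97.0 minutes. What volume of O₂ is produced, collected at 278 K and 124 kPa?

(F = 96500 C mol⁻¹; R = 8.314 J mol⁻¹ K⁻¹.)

1.86 L

Q = I·t = 6.620 A × 5820.0 s = 38530 C.
n(e⁻) = Q/F = 38530 / 96500 = 0.3993 mol.
4 electrons are transferred per O₂ molecule, so n(O₂) = 0.3993 / 4 = 0.09981 mol.
V = nRT/P = (0.09981 × 8.314 × 278) / (124 × 10³ Pa) = 0.00186 m³ = 1.86 L.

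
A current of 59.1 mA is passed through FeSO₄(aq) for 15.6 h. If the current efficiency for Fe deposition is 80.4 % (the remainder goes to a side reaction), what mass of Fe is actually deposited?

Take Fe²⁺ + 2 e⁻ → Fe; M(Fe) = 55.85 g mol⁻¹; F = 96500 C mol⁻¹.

0.772 g

Q = I·t = 0.05910 × 56160 = 3319 C.
n(e⁻) = 3319/96500 = 0.03439 mol; theoretically n(Fe) = 0.03439/2 = 0.01720 mol, m_theo = 0.9605 g.
At 80.4 % efficiency, m_actual = 0.804 × 0.9605 = 0.772 g.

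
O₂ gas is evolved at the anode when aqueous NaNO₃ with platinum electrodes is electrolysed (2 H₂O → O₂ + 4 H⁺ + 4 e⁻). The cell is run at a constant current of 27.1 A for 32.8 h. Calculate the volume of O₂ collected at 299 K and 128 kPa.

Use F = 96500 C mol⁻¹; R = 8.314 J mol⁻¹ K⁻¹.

Q = I·t = 27.10 A × 118080 s = 3200000 C.
n(e⁻) = Q/F = 3200000 / 96500 = 33.16 mol.
4 electrons are transferred per O₂ molecule, so n(O₂) = 33.16 / 4 = 8.290 mol.
V = nRT/P = (8.290 × 8.314 × 299) / (128 × 10³ Pa) = 0.161 m³ = 161 L.

161 L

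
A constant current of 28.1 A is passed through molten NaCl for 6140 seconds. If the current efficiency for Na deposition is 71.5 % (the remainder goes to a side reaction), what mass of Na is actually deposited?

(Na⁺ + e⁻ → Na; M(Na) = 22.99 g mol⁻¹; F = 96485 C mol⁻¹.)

Q = I·t = 28.10 × 6140.0 = 172500 C.
n(e⁻) = 172500/96485 = 1.788 mol; theoretically n(Na) = 1.788/1 = 1.788 mol, m_theo = 41.11 g.
At 71.5 % efficiency, m_actual = 0.715 × 41.11 = 29.4 g.

29.4 g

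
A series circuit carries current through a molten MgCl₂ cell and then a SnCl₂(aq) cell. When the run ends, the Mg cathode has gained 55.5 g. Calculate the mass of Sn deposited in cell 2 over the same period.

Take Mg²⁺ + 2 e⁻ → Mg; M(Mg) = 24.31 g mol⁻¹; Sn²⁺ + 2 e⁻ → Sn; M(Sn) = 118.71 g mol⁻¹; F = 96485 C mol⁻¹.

n(Mg) = 55.5 / 24.31 = 2.283 mol.
Since Mg²⁺ + 2 e⁻ → Mg, n(e⁻) passed = 2 × 2.283 = 4.566 mol.
Cells in series carry the same charge, so the same 4.566 mol of electrons passes through cell 2.
Sn²⁺ + 2 e⁻ → Sn, so n(Sn) = 4.566 / 2 = 2.283 mol.
m(Sn) = 2.283 × 118.71 = 271 g.

271 g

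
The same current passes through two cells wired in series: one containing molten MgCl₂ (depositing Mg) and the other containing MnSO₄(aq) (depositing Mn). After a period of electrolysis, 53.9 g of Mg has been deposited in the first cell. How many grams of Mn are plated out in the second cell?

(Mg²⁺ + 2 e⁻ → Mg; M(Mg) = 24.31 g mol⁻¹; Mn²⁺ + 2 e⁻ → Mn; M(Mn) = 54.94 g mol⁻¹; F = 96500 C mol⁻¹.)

122 g

n(Mg) = 53.9 / 24.31 = 2.217 mol.
Since Mg²⁺ + 2 e⁻ → Mg, n(e⁻) passed = 2 × 2.217 = 4.434 mol.
Cells in series carry the same charge, so the same 4.434 mol of electrons passes through cell 2.
Mn²⁺ + 2 e⁻ → Mn, so n(Mn) = 4.434 / 2 = 2.217 mol.
m(Mn) = 2.217 × 54.94 = 122 g.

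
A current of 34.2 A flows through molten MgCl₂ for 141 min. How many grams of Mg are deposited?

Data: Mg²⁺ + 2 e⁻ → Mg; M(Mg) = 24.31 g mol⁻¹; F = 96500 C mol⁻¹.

Q = I·t = 34.20 A × 8460.0 s = 289300 C.
n(e⁻) = Q/F = 289300 / 96500 = 2.998 mol.
Mg²⁺ + 2 e⁻ → Mg, so n(Mg) = n(e⁻)/2 = 1.499 mol.
m = n·M = 1.499 × 24.31 = 36.4 g.

36.4 g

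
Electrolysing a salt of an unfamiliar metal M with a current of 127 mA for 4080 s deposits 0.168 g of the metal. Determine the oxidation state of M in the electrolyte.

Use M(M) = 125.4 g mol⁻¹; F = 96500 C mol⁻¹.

Q = I·t = 0.1270 A × 4080.0 s = 518.2 C, so n(e⁻) = 518.2/96500 = 0.005370 mol.
n(M) deposited = 0.168 / 125.4 = 0.001340 mol.
Electrons per atom = n(e⁻)/n(M) = 0.005370 / 0.001340 = 4.01 ≈ 4, so the ion is M⁴⁺.

+4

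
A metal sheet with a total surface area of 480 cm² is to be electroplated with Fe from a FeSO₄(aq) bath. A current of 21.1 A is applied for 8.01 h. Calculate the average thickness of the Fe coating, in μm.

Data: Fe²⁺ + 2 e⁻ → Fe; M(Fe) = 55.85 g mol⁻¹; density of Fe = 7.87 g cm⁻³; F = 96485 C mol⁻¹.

466 μm

Q = I·t = 21.10 × 28836 = 608400 C; n(e⁻) = 6.306 mol.
n(Fe) = n(e⁻)/2 = 3.153 mol, so m = 3.153 × 55.85 = 176.1 g.
Volume = m/ρ = 176.1 / 7.87 = 22.38 cm³.
Thickness = V/A = 22.38 / 480 = 0.0466 cm = 466 μm.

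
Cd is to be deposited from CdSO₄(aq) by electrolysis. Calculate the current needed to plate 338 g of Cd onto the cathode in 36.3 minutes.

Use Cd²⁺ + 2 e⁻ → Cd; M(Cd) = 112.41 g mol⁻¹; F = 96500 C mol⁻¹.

n(Cd) = 338 / 112.41 = 3.007 mol.
n(e⁻) = 2 × 3.007 = 6.014 mol.
Q = n(e⁻)·F = 6.014 × 96500 = 580300 C.
I = Q/t = 580300 / 2178.0 s = 266 A.

266 A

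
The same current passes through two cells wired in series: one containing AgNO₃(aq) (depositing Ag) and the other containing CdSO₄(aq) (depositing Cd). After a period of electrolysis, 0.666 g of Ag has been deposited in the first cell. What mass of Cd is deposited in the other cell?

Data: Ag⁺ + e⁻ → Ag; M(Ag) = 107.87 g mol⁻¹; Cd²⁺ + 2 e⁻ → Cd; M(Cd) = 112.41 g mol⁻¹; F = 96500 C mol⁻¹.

n(Ag) = 0.666 / 107.87 = 0.006174 mol.
Since Ag⁺ + e⁻ → Ag, n(e⁻) passed = 1 × 0.006174 = 0.006174 mol.
Cells in series carry the same charge, so the same 0.006174 mol of electrons passes through cell 2.
Cd²⁺ + 2 e⁻ → Cd, so n(Cd) = 0.006174 / 2 = 0.003087 mol.
m(Cd) = 0.003087 × 112.41 = 0.347 g.

0.347 g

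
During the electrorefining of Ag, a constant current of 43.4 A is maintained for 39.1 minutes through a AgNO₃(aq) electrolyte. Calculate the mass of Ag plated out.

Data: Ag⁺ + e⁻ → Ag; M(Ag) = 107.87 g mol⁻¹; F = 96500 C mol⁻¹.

Q = I·t = 43.40 A × 2346.0 s = 101800 C.
n(e⁻) = Q/F = 101800 / 96500 = 1.055 mol.
Ag⁺ + e⁻ → Ag, so n(Ag) = n(e⁻)/1 = 1.055 mol.
m = n·M = 1.055 × 107.87 = 114 g.

114 g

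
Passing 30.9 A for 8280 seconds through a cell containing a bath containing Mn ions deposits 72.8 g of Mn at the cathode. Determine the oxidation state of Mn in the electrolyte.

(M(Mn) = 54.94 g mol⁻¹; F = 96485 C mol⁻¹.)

+2

Q = I·t = 30.90 A × 8280.0 s = 255900 C, so n(e⁻) = 255900/96485 = 2.652 mol.
n(Mn) deposited = 72.8 / 54.94 = 1.325 mol.
Electrons per atom = n(e⁻)/n(Mn) = 2.652 / 1.325 = 2.00 ≈ 2, so the ion is Mn²⁺.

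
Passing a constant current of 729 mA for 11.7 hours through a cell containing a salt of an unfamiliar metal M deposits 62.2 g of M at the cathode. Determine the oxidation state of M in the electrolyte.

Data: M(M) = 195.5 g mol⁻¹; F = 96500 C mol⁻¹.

Q = I·t = 0.7290 A × 42120 s = 30710 C, so n(e⁻) = 30710/96500 = 0.3182 mol.
n(M) deposited = 62.2 / 195.5 = 0.3182 mol.
Electrons per atom = n(e⁻)/n(M) = 0.3182 / 0.3182 = 1.00 ≈ 1, so the ion is M⁺.

+1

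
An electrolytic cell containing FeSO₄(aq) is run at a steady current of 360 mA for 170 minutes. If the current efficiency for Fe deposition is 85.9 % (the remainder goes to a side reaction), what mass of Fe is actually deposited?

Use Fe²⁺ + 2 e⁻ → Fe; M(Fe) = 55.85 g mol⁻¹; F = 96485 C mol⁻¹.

Q = I·t = 0.3600 × 10200 = 3672 C.
n(e⁻) = 3672/96485 = 0.03806 mol; theoretically n(Fe) = 0.03806/2 = 0.01903 mol, m_theo = 1.063 g.
At 85.9 % efficiency, m_actual = 0.859 × 1.063 = 0.913 g.

0.913 g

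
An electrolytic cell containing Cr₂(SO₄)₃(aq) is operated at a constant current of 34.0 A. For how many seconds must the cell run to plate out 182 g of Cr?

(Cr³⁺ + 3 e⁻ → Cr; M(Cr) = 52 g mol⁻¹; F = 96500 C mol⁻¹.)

29800 s

n(Cr) = m/M = 182 / 52 = 3.500 mol.
Each Cr atom requires 3 electrons, so n(e⁻) = 3 × 3.500 = 10.50 mol.
Q = n(e⁻)·F = 10.50 × 96500 = 1013000 C.
t = Q/I = 1013000 / 34.00 A = 29800 s.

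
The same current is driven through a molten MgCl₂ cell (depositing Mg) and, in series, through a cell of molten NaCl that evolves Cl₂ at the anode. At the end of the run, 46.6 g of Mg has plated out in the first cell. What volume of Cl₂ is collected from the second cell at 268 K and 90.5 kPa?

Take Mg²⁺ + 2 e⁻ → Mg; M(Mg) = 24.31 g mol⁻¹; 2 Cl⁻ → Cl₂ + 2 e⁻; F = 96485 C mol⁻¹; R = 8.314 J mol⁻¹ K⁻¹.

n(Mg) = 46.6 / 24.31 = 1.917 mol, so n(e⁻) = 2 × 1.917 = 3.834 mol.
The cells are in series, so the same 3.834 mol of electrons passes through the second cell.
2 Cl⁻ → Cl₂ + 2 e⁻ — 2 mol e⁻ per mol Cl₂, so n(Cl₂) = 3.834/2 = 1.917 mol.
V = nRT/P = (1.917 × 8.314 × 268) / (90.5 × 10³) = 0.0472 m³ = 47.2 L.

47.2 L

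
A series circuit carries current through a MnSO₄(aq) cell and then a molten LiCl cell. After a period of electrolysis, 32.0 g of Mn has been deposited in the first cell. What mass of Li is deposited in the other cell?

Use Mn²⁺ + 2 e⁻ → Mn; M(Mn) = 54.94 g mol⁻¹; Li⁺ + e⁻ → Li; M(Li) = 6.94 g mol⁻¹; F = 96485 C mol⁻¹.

8.08 g

n(Mn) = 32.0 / 54.94 = 0.5825 mol.
Since Mn²⁺ + 2 e⁻ → Mn, n(e⁻) passed = 2 × 0.5825 = 1.165 mol.
Cells in series carry the same charge, so the same 1.165 mol of electrons passes through cell 2.
Li⁺ + e⁻ → Li, so n(Li) = 1.165 / 1 = 1.165 mol.
m(Li) = 1.165 × 6.94 = 8.08 g.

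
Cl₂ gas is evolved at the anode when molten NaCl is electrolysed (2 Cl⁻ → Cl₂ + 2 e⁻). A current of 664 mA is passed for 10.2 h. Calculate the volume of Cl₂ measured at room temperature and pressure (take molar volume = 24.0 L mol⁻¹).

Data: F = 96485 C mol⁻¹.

3.03 L

Q = I·t = 0.6640 A × 36720 s = 24380 C.
n(e⁻) = Q/F = 24380 / 96485 = 0.2527 mol.
2 electrons are transferred per Cl₂ molecule, so n(Cl₂) = 0.2527 / 2 = 0.1264 mol.
V = n × V_m = 0.1264 × 24.0 = 3.03 L.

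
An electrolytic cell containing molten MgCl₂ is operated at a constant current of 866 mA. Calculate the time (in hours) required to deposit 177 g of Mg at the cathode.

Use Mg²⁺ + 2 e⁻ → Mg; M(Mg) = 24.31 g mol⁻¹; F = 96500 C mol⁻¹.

n(Mg) = m/M = 177 / 24.31 = 7.281 mol.
Each Mg atom requires 2 electrons, so n(e⁻) = 2 × 7.281 = 14.56 mol.
Q = n(e⁻)·F = 14.56 × 96500 = 1405000 C.
t = Q/I = 1405000 / 0.8660 A = 1623000 s = 451 h.

451 h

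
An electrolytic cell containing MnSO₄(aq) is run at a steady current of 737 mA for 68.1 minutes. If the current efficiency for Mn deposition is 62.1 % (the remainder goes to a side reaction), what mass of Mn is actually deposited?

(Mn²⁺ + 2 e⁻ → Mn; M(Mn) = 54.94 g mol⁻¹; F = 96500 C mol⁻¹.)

Q = I·t = 0.7370 × 4086.0 = 3011 C.
n(e⁻) = 3011/96500 = 0.03121 mol; theoretically n(Mn) = 0.03121/2 = 0.01560 mol, m_theo = 0.8572 g.
At 62.1 % efficiency, m_actual = 0.621 × 0.8572 = 0.532 g.

0.532 g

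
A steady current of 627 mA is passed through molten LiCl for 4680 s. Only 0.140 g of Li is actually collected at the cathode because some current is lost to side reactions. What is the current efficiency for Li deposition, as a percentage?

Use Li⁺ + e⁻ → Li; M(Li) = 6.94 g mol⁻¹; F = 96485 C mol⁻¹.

Q = I·t = 0.6270 × 4680.0 = 2934 C; n(e⁻) = 2934/96485 = 0.03041 mol.
Theoretical n(Li) = n(e⁻)/1 = 0.03041 mol, i.e. m_theo = 0.03041 × 6.94 = 0.2111 g.
Efficiency = m_actual / m_theo = 0.140 / 0.2111 = 66.3 %.

66.3 %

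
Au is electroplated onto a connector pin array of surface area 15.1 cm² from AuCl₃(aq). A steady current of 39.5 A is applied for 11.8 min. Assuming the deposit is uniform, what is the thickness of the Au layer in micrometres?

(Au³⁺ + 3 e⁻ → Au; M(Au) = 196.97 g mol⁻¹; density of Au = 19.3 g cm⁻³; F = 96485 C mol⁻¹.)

653 μm

Q = I·t = 39.50 × 708.00 = 27970 C; n(e⁻) = 0.2898 mol.
n(Au) = n(e⁻)/3 = 0.09662 mol, so m = 0.09662 × 196.97 = 19.03 g.
Volume = m/ρ = 19.03 / 19.3 = 0.9860 cm³.
Thickness = V/A = 0.9860 / 15.1 = 0.0653 cm = 653 μm.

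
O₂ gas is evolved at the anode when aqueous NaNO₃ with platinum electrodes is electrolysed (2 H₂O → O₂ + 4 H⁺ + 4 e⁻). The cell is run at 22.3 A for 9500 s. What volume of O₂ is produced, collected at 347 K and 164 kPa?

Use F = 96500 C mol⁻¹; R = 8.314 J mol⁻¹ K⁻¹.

9.65 L

Q = I·t = 22.30 A × 9500.0 s = 211800 C.
n(e⁻) = Q/F = 211800 / 96500 = 2.195 mol.
4 electrons are transferred per O₂ molecule, so n(O₂) = 2.195 / 4 = 0.5488 mol.
V = nRT/P = (0.5488 × 8.314 × 347) / (164 × 10³ Pa) = 0.00965 m³ = 9.65 L.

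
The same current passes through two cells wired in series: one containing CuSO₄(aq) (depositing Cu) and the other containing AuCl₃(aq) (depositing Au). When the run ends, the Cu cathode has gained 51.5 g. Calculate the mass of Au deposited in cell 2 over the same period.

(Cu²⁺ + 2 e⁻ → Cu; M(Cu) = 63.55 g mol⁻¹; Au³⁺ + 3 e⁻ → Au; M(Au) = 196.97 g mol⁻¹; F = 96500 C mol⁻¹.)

106 g

n(Cu) = 51.5 / 63.55 = 0.8104 mol.
Since Cu²⁺ + 2 e⁻ → Cu, n(e⁻) passed = 2 × 0.8104 = 1.621 mol.
Cells in series carry the same charge, so the same 1.621 mol of electrons passes through cell 2.
Au³⁺ + 3 e⁻ → Au, so n(Au) = 1.621 / 3 = 0.5403 mol.
m(Au) = 0.5403 × 196.97 = 106 g.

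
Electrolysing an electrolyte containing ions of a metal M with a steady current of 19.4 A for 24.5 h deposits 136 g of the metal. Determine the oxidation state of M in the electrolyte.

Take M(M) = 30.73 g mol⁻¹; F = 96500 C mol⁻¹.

+4

Q = I·t = 19.40 A × 88200 s = 1711000 C, so n(e⁻) = 1711000/96500 = 17.73 mol.
n(M) deposited = 136 / 30.73 = 4.426 mol.
Electrons per atom = n(e⁻)/n(M) = 17.73 / 4.426 = 4.01 ≈ 4, so the ion is M⁴⁺.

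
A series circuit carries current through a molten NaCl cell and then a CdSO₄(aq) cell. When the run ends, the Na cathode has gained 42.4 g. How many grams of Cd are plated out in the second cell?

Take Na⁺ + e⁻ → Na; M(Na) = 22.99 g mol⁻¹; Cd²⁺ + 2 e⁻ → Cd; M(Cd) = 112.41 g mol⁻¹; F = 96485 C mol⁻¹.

n(Na) = 42.4 / 22.99 = 1.844 mol.
Since Na⁺ + e⁻ → Na, n(e⁻) passed = 1 × 1.844 = 1.844 mol.
Cells in series carry the same charge, so the same 1.844 mol of electrons passes through cell 2.
Cd²⁺ + 2 e⁻ → Cd, so n(Cd) = 1.844 / 2 = 0.9221 mol.
m(Cd) = 0.9221 × 112.41 = 104 g.

104 g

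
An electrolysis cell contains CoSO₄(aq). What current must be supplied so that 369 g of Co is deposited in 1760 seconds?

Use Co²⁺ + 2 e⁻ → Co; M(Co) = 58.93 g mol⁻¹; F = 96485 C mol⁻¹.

n(Co) = 369 / 58.93 = 6.262 mol.
n(e⁻) = 2 × 6.262 = 12.52 mol.
Q = n(e⁻)·F = 12.52 × 96485 = 1208000 C.
I = Q/t = 1208000 / 1760.0 s = 687 A.

687 A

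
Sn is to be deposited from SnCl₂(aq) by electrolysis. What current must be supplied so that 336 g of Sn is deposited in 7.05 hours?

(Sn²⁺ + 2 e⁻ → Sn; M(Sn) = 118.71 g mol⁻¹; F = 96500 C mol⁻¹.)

n(Sn) = 336 / 118.71 = 2.830 mol.
n(e⁻) = 2 × 2.830 = 5.661 mol.
Q = n(e⁻)·F = 5.661 × 96500 = 546300 C.
I = Q/t = 546300 / 25380 s = 21.5 A.

21.5 A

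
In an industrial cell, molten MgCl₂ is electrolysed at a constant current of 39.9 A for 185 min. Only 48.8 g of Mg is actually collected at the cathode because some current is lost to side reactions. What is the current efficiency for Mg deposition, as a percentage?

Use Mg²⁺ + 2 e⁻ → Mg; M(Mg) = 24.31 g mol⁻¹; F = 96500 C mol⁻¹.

87.5 %

Q = I·t = 39.90 × 11100 = 442900 C; n(e⁻) = 442900/96500 = 4.590 mol.
Theoretical n(Mg) = n(e⁻)/2 = 2.295 mol, i.e. m_theo = 2.295 × 24.31 = 55.79 g.
Efficiency = m_actual / m_theo = 48.8 / 55.79 = 87.5 %.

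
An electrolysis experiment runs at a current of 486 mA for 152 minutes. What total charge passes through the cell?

Q = I·t = 0.4860 A × 9120.0 s = 4430 C.

4430 C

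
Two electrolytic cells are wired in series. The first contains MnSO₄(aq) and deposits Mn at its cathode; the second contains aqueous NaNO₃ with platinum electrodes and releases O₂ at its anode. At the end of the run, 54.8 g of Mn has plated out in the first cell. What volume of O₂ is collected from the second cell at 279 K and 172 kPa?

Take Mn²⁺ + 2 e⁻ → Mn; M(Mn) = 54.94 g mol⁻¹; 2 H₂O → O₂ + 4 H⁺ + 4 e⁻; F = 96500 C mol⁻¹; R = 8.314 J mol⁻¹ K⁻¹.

6.73 L

n(Mn) = 54.8 / 54.94 = 0.9975 mol, so n(e⁻) = 2 × 0.9975 = 1.995 mol.
The cells are in series, so the same 1.995 mol of electrons passes through the second cell.
2 H₂O → O₂ + 4 H⁺ + 4 e⁻ — 4 mol e⁻ per mol O₂, so n(O₂) = 1.995/4 = 0.4987 mol.
V = nRT/P = (0.4987 × 8.314 × 279) / (172 × 10³) = 0.00673 m³ = 6.73 L.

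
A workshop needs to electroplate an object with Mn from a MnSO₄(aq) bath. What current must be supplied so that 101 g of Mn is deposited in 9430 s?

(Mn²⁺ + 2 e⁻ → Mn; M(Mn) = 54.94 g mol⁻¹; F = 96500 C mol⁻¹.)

n(Mn) = 101 / 54.94 = 1.838 mol.
n(e⁻) = 2 × 1.838 = 3.677 mol.
Q = n(e⁻)·F = 3.677 × 96500 = 354800 C.
I = Q/t = 354800 / 9430.0 s = 37.6 A.

37.6 A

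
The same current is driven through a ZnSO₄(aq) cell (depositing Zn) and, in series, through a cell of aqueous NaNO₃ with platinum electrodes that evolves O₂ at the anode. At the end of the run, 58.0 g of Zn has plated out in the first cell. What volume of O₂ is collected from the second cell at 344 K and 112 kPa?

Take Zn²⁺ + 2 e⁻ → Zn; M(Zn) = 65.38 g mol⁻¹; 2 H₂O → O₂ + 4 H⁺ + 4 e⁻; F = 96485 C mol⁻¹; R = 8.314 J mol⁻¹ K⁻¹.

n(Zn) = 58.0 / 65.38 = 0.8871 mol, so n(e⁻) = 2 × 0.8871 = 1.774 mol.
The cells are in series, so the same 1.774 mol of electrons passes through the second cell.
2 H₂O → O₂ + 4 H⁺ + 4 e⁻ — 4 mol e⁻ per mol O₂, so n(O₂) = 1.774/4 = 0.4436 mol.
V = nRT/P = (0.4436 × 8.314 × 344) / (112 × 10³) = 0.0113 m³ = 11.3 L.

11.3 L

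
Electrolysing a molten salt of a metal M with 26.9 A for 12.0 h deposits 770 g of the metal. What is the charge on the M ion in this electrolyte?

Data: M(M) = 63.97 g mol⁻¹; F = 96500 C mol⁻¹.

+1

Q = I·t = 26.90 A × 43200 s = 1162000 C, so n(e⁻) = 1162000/96500 = 12.04 mol.
n(M) deposited = 770 / 63.97 = 12.04 mol.
Electrons per atom = n(e⁻)/n(M) = 12.04 / 12.04 = 1.00 ≈ 1, so the ion is M⁺.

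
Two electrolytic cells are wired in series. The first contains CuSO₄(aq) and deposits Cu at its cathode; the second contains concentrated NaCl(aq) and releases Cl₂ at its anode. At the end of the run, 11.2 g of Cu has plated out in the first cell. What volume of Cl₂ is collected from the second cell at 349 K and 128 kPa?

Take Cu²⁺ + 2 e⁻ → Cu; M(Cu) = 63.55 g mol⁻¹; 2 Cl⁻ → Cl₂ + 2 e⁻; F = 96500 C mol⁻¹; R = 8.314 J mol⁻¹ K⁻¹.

4.00 L

n(Cu) = 11.2 / 63.55 = 0.1762 mol, so n(e⁻) = 2 × 0.1762 = 0.3525 mol.
The cells are in series, so the same 0.3525 mol of electrons passes through the second cell.
2 Cl⁻ → Cl₂ + 2 e⁻ — 2 mol e⁻ per mol Cl₂, so n(Cl₂) = 0.3525/2 = 0.1762 mol.
V = nRT/P = (0.1762 × 8.314 × 349) / (128 × 10³) = 0.00400 m³ = 4.00 L.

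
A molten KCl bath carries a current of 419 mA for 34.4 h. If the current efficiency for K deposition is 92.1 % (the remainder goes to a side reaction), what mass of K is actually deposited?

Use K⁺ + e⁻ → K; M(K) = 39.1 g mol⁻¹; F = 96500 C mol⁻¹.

Q = I·t = 0.4190 × 123840 = 51890 C.
n(e⁻) = 51890/96500 = 0.5377 mol; theoretically n(K) = 0.5377/1 = 0.5377 mol, m_theo = 21.02 g.
At 92.1 % efficiency, m_actual = 0.921 × 21.02 = 19.4 g.

19.4 g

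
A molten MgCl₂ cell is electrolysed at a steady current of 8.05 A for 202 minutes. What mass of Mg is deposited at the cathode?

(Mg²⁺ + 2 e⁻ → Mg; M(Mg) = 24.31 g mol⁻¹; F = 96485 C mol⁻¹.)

Q = I·t = 8.050 A × 12120 s = 97570 C.
n(e⁻) = Q/F = 97570 / 96485 = 1.011 mol.
Mg²⁺ + 2 e⁻ → Mg, so n(Mg) = n(e⁻)/2 = 0.5056 mol.
m = n·M = 0.5056 × 24.31 = 12.3 g.

12.3 g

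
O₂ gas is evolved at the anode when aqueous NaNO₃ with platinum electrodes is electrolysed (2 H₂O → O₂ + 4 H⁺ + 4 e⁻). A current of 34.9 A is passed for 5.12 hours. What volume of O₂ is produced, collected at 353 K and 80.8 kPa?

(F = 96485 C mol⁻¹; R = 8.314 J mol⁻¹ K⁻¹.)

60.5 L

Q = I·t = 34.90 A × 18432 s = 643300 C.
n(e⁻) = Q/F = 643300 / 96485 = 6.667 mol.
4 electrons are transferred per O₂ molecule, so n(O₂) = 6.667 / 4 = 1.667 mol.
V = nRT/P = (1.667 × 8.314 × 353) / (80.8 × 10³ Pa) = 0.0605 m³ = 60.5 L.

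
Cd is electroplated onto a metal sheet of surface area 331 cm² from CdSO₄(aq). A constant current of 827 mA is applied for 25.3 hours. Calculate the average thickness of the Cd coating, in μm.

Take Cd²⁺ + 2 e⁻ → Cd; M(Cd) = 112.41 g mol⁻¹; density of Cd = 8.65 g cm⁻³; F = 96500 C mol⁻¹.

153 μm

Q = I·t = 0.8270 × 91080 = 75320 C; n(e⁻) = 0.7806 mol.
n(Cd) = n(e⁻)/2 = 0.3903 mol, so m = 0.3903 × 112.41 = 43.87 g.
Volume = m/ρ = 43.87 / 8.65 = 5.072 cm³.
Thickness = V/A = 5.072 / 331 = 0.0153 cm = 153 μm.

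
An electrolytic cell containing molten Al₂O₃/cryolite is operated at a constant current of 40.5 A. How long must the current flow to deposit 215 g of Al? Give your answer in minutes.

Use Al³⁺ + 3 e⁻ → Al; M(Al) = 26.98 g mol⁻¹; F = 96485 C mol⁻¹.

n(Al) = m/M = 215 / 26.98 = 7.969 mol.
Each Al atom requires 3 electrons, so n(e⁻) = 3 × 7.969 = 23.91 mol.
Q = n(e⁻)·F = 23.91 × 96485 = 2307000 C.
t = Q/I = 2307000 / 40.50 A = 56950 s = 949 min.

949 min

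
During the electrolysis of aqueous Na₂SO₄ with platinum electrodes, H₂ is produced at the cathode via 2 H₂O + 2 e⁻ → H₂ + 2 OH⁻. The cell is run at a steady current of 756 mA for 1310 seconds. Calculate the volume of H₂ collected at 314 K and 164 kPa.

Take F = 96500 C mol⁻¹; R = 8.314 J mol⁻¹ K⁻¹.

0.0817 L

Q = I·t = 0.7560 A × 1310.0 s = 990.4 C.
n(e⁻) = Q/F = 990.4 / 96500 = 0.01026 mol.
2 electrons are transferred per H₂ molecule, so n(H₂) = 0.01026 / 2 = 0.005131 mol.
V = nRT/P = (0.005131 × 8.314 × 314) / (164 × 10³ Pa) = 8.17 × 10⁻⁵ m³ = 0.0817 L.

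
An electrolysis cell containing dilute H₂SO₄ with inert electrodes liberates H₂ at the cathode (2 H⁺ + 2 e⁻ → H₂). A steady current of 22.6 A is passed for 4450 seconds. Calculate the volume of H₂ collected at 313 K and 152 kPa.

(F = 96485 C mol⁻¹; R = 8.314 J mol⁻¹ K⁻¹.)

Q = I·t = 22.60 A × 4450.0 s = 100600 C.
n(e⁻) = Q/F = 100600 / 96485 = 1.042 mol.
2 electrons are transferred per H₂ molecule, so n(H₂) = 1.042 / 2 = 0.5212 mol.
V = nRT/P = (0.5212 × 8.314 × 313) / (152 × 10³ Pa) = 0.00892 m³ = 8.92 L.

8.92 L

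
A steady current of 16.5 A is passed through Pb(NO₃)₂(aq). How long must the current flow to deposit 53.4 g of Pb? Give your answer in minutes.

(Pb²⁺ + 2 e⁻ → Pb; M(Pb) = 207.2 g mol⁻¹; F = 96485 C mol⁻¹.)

n(Pb) = m/M = 53.4 / 207.2 = 0.2577 mol.
Each Pb atom requires 2 electrons, so n(e⁻) = 2 × 0.2577 = 0.5154 mol.
Q = n(e⁻)·F = 0.5154 × 96485 = 49730 C.
t = Q/I = 49730 / 16.50 A = 3014 s = 50.2 min.

50.2 min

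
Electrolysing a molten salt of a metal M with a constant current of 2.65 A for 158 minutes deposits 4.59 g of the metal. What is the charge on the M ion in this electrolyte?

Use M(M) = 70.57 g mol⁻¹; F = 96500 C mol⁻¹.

Q = I·t = 2.650 A × 9480.0 s = 25120 C, so n(e⁻) = 25120/96500 = 0.2603 mol.
n(M) deposited = 4.59 / 70.57 = 0.06504 mol.
Electrons per atom = n(e⁻)/n(M) = 0.2603 / 0.06504 = 4.00 ≈ 4, so the ion is M⁴⁺.

+4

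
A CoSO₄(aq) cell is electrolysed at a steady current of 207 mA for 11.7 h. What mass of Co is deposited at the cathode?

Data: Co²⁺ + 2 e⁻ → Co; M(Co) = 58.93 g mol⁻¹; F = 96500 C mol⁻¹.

2.66 g

Q = I·t = 0.2070 A × 42120 s = 8719 C.
n(e⁻) = Q/F = 8719 / 96500 = 0.09035 mol.
Co²⁺ + 2 e⁻ → Co, so n(Co) = n(e⁻)/2 = 0.04518 mol.
m = n·M = 0.04518 × 58.93 = 2.66 g.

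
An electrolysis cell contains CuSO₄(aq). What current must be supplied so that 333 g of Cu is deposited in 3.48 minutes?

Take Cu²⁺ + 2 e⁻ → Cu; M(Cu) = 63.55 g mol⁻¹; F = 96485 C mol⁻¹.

n(Cu) = 333 / 63.55 = 5.240 mol.
n(e⁻) = 2 × 5.240 = 10.48 mol.
Q = n(e⁻)·F = 10.48 × 96485 = 1011000 C.
I = Q/t = 1011000 / 208.80 s = 4840 A.

4840 A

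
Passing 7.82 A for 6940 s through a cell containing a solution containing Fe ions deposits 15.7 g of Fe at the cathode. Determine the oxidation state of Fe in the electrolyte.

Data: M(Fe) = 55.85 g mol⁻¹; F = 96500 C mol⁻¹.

+2

Q = I·t = 7.820 A × 6940.0 s = 54270 C, so n(e⁻) = 54270/96500 = 0.5624 mol.
n(Fe) deposited = 15.7 / 55.85 = 0.2811 mol.
Electrons per atom = n(e⁻)/n(Fe) = 0.5624 / 0.2811 = 2.00 ≈ 2, so the ion is Fe²⁺.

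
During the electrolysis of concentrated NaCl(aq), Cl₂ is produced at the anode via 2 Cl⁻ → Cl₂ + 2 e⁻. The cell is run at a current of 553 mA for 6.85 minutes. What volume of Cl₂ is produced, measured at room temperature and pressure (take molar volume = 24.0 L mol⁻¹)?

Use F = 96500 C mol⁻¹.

Q = I·t = 0.5530 A × 411.00 s = 227.3 C.
n(e⁻) = Q/F = 227.3 / 96500 = 0.002355 mol.
2 electrons are transferred per Cl₂ molecule, so n(Cl₂) = 0.002355 / 2 = 0.001178 mol.
V = n × V_m = 0.001178 × 24.0 = 0.0283 L.

0.0283 L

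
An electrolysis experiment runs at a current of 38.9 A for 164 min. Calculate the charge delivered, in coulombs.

Q = I·t = 38.90 A × 9840.0 s = 3.83 × 10⁵ C.

3.83 × 10⁵ C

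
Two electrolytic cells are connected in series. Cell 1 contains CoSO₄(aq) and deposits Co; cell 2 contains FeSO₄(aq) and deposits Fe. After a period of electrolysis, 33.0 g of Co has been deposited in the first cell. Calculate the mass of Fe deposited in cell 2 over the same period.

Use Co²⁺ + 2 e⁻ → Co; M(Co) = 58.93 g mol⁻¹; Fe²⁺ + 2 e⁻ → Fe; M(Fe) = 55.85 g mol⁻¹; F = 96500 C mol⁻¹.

n(Co) = 33.0 / 58.93 = 0.5600 mol.
Since Co²⁺ + 2 e⁻ → Co, n(e⁻) passed = 2 × 0.5600 = 1.120 mol.
Cells in series carry the same charge, so the same 1.120 mol of electrons passes through cell 2.
Fe²⁺ + 2 e⁻ → Fe, so n(Fe) = 1.120 / 2 = 0.5600 mol.
m(Fe) = 0.5600 × 55.85 = 31.3 g.

31.3 g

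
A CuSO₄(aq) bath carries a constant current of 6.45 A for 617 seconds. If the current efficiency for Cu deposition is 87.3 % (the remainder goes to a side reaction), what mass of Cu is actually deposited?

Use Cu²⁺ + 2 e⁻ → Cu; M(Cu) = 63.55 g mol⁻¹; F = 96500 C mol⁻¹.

Q = I·t = 6.450 × 617.00 = 3980 C.
n(e⁻) = 3980/96500 = 0.04124 mol; theoretically n(Cu) = 0.04124/2 = 0.02062 mol, m_theo = 1.310 g.
At 87.3 % efficiency, m_actual = 0.873 × 1.310 = 1.14 g.

1.14 g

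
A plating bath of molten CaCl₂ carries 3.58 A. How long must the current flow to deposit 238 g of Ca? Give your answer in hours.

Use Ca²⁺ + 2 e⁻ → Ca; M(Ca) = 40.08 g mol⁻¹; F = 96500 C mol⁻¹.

n(Ca) = m/M = 238 / 40.08 = 5.938 mol.
Each Ca atom requires 2 electrons, so n(e⁻) = 2 × 5.938 = 11.88 mol.
Q = n(e⁻)·F = 11.88 × 96500 = 1146000 C.
t = Q/I = 1146000 / 3.580 A = 320100 s = 88.9 h.

88.9 h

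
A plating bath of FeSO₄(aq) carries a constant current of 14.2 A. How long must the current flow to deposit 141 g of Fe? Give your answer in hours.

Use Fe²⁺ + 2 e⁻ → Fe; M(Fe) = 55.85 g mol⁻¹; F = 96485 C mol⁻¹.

n(Fe) = m/M = 141 / 55.85 = 2.525 mol.
Each Fe atom requires 2 electrons, so n(e⁻) = 2 × 2.525 = 5.049 mol.
Q = n(e⁻)·F = 5.049 × 96485 = 487200 C.
t = Q/I = 487200 / 14.20 A = 34310 s = 9.53 h.

9.53 h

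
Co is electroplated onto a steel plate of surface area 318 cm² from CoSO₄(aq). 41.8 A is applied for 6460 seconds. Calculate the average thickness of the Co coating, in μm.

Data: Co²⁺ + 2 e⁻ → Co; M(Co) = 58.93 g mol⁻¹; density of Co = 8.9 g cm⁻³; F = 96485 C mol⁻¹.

291 μm

Q = I·t = 41.80 × 6460.0 = 270000 C; n(e⁻) = 2.799 mol.
n(Co) = n(e⁻)/2 = 1.399 mol, so m = 1.399 × 58.93 = 82.46 g.
Volume = m/ρ = 82.46 / 8.9 = 9.265 cm³.
Thickness = V/A = 9.265 / 318 = 0.0291 cm = 291 μm.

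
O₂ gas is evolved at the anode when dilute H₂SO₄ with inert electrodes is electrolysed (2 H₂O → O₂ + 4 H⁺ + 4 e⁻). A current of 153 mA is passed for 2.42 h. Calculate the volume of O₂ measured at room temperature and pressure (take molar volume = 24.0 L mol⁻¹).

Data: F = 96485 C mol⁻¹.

0.0829 L

Q = I·t = 0.1530 A × 8712.0 s = 1333 C.
n(e⁻) = Q/F = 1333 / 96485 = 0.01381 mol.
4 electrons are transferred per O₂ molecule, so n(O₂) = 0.01381 / 4 = 0.003454 mol.
V = n × V_m = 0.003454 × 24.0 = 0.0829 L.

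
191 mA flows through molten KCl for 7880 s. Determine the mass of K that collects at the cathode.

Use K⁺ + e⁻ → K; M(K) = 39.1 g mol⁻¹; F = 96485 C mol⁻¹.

Q = I·t = 0.1910 A × 7880.0 s = 1505 C.
n(e⁻) = Q/F = 1505 / 96485 = 0.01560 mol.
K⁺ + e⁻ → K, so n(K) = n(e⁻)/1 = 0.01560 mol.
m = n·M = 0.01560 × 39.1 = 0.610 g.

0.610 g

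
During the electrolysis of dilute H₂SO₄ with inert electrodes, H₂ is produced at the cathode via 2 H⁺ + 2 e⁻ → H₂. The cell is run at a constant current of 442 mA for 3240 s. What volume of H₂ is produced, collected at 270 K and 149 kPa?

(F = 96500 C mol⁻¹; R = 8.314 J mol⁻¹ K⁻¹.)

0.112 L

Q = I·t = 0.4420 A × 3240.0 s = 1432 C.
n(e⁻) = Q/F = 1432 / 96500 = 0.01484 mol.
2 electrons are transferred per H₂ molecule, so n(H₂) = 0.01484 / 2 = 0.007420 mol.
V = nRT/P = (0.007420 × 8.314 × 270) / (149 × 10³ Pa) = 1.12 × 10⁻⁴ m³ = 0.112 L.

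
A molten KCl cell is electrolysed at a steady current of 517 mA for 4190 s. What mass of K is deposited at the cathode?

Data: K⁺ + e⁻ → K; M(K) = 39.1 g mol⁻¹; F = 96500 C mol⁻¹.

0.878 g

Q = I·t = 0.5170 A × 4190.0 s = 2166 C.
n(e⁻) = Q/F = 2166 / 96500 = 0.02245 mol.
K⁺ + e⁻ → K, so n(K) = n(e⁻)/1 = 0.02245 mol.
m = n·M = 0.02245 × 39.1 = 0.878 g.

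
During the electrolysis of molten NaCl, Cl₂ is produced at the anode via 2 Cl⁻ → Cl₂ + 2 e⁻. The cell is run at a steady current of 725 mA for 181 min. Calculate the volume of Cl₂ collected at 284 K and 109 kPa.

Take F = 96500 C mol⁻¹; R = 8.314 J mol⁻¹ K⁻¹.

0.884 L

Q = I·t = 0.7250 A × 10860 s = 7874 C.
n(e⁻) = Q/F = 7874 / 96500 = 0.08159 mol.
2 electrons are transferred per Cl₂ molecule, so n(Cl₂) = 0.08159 / 2 = 0.04080 mol.
V = nRT/P = (0.04080 × 8.314 × 284) / (109 × 10³ Pa) = 8.84 × 10⁻⁴ m³ = 0.884 L.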